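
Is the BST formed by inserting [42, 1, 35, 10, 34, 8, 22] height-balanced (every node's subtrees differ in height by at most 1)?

Tree (level-order array): [42, 1, None, None, 35, 10, None, 8, 34, None, None, 22]
Definition: a tree is height-balanced if, at every node, |h(left) - h(right)| <= 1 (empty subtree has height -1).
Bottom-up per-node check:
  node 8: h_left=-1, h_right=-1, diff=0 [OK], height=0
  node 22: h_left=-1, h_right=-1, diff=0 [OK], height=0
  node 34: h_left=0, h_right=-1, diff=1 [OK], height=1
  node 10: h_left=0, h_right=1, diff=1 [OK], height=2
  node 35: h_left=2, h_right=-1, diff=3 [FAIL (|2--1|=3 > 1)], height=3
  node 1: h_left=-1, h_right=3, diff=4 [FAIL (|-1-3|=4 > 1)], height=4
  node 42: h_left=4, h_right=-1, diff=5 [FAIL (|4--1|=5 > 1)], height=5
Node 35 violates the condition: |2 - -1| = 3 > 1.
Result: Not balanced


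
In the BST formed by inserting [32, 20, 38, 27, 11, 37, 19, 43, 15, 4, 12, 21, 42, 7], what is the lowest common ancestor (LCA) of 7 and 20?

Tree insertion order: [32, 20, 38, 27, 11, 37, 19, 43, 15, 4, 12, 21, 42, 7]
Tree (level-order array): [32, 20, 38, 11, 27, 37, 43, 4, 19, 21, None, None, None, 42, None, None, 7, 15, None, None, None, None, None, None, None, 12]
In a BST, the LCA of p=7, q=20 is the first node v on the
root-to-leaf path with p <= v <= q (go left if both < v, right if both > v).
Walk from root:
  at 32: both 7 and 20 < 32, go left
  at 20: 7 <= 20 <= 20, this is the LCA
LCA = 20


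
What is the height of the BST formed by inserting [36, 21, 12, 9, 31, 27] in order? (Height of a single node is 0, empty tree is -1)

Insertion order: [36, 21, 12, 9, 31, 27]
Tree (level-order array): [36, 21, None, 12, 31, 9, None, 27]
Compute height bottom-up (empty subtree = -1):
  height(9) = 1 + max(-1, -1) = 0
  height(12) = 1 + max(0, -1) = 1
  height(27) = 1 + max(-1, -1) = 0
  height(31) = 1 + max(0, -1) = 1
  height(21) = 1 + max(1, 1) = 2
  height(36) = 1 + max(2, -1) = 3
Height = 3


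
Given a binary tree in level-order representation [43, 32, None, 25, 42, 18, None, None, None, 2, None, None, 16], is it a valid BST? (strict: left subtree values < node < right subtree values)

Level-order array: [43, 32, None, 25, 42, 18, None, None, None, 2, None, None, 16]
Validate using subtree bounds (lo, hi): at each node, require lo < value < hi,
then recurse left with hi=value and right with lo=value.
Preorder trace (stopping at first violation):
  at node 43 with bounds (-inf, +inf): OK
  at node 32 with bounds (-inf, 43): OK
  at node 25 with bounds (-inf, 32): OK
  at node 18 with bounds (-inf, 25): OK
  at node 2 with bounds (-inf, 18): OK
  at node 16 with bounds (2, 18): OK
  at node 42 with bounds (32, 43): OK
No violation found at any node.
Result: Valid BST


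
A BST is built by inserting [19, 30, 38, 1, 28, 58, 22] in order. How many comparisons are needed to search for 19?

Search path for 19: 19
Found: True
Comparisons: 1


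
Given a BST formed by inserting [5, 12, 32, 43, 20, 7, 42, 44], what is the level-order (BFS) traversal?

Tree insertion order: [5, 12, 32, 43, 20, 7, 42, 44]
Tree (level-order array): [5, None, 12, 7, 32, None, None, 20, 43, None, None, 42, 44]
BFS from the root, enqueuing left then right child of each popped node:
  queue [5] -> pop 5, enqueue [12], visited so far: [5]
  queue [12] -> pop 12, enqueue [7, 32], visited so far: [5, 12]
  queue [7, 32] -> pop 7, enqueue [none], visited so far: [5, 12, 7]
  queue [32] -> pop 32, enqueue [20, 43], visited so far: [5, 12, 7, 32]
  queue [20, 43] -> pop 20, enqueue [none], visited so far: [5, 12, 7, 32, 20]
  queue [43] -> pop 43, enqueue [42, 44], visited so far: [5, 12, 7, 32, 20, 43]
  queue [42, 44] -> pop 42, enqueue [none], visited so far: [5, 12, 7, 32, 20, 43, 42]
  queue [44] -> pop 44, enqueue [none], visited so far: [5, 12, 7, 32, 20, 43, 42, 44]
Result: [5, 12, 7, 32, 20, 43, 42, 44]


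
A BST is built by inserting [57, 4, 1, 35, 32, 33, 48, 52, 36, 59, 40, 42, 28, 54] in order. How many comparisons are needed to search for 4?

Search path for 4: 57 -> 4
Found: True
Comparisons: 2


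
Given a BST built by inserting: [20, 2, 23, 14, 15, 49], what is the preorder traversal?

Tree insertion order: [20, 2, 23, 14, 15, 49]
Tree (level-order array): [20, 2, 23, None, 14, None, 49, None, 15]
Preorder traversal: [20, 2, 14, 15, 23, 49]


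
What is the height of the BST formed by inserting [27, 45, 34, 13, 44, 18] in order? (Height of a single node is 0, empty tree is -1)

Insertion order: [27, 45, 34, 13, 44, 18]
Tree (level-order array): [27, 13, 45, None, 18, 34, None, None, None, None, 44]
Compute height bottom-up (empty subtree = -1):
  height(18) = 1 + max(-1, -1) = 0
  height(13) = 1 + max(-1, 0) = 1
  height(44) = 1 + max(-1, -1) = 0
  height(34) = 1 + max(-1, 0) = 1
  height(45) = 1 + max(1, -1) = 2
  height(27) = 1 + max(1, 2) = 3
Height = 3


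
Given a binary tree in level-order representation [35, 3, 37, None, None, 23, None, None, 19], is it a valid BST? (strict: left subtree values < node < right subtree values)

Level-order array: [35, 3, 37, None, None, 23, None, None, 19]
Validate using subtree bounds (lo, hi): at each node, require lo < value < hi,
then recurse left with hi=value and right with lo=value.
Preorder trace (stopping at first violation):
  at node 35 with bounds (-inf, +inf): OK
  at node 3 with bounds (-inf, 35): OK
  at node 37 with bounds (35, +inf): OK
  at node 23 with bounds (35, 37): VIOLATION
Node 23 violates its bound: not (35 < 23 < 37).
Result: Not a valid BST


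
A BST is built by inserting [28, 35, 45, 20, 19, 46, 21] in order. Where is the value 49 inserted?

Starting tree (level order): [28, 20, 35, 19, 21, None, 45, None, None, None, None, None, 46]
Insertion path: 28 -> 35 -> 45 -> 46
Result: insert 49 as right child of 46
Final tree (level order): [28, 20, 35, 19, 21, None, 45, None, None, None, None, None, 46, None, 49]


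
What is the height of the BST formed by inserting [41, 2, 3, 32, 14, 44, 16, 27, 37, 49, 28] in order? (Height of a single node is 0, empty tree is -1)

Insertion order: [41, 2, 3, 32, 14, 44, 16, 27, 37, 49, 28]
Tree (level-order array): [41, 2, 44, None, 3, None, 49, None, 32, None, None, 14, 37, None, 16, None, None, None, 27, None, 28]
Compute height bottom-up (empty subtree = -1):
  height(28) = 1 + max(-1, -1) = 0
  height(27) = 1 + max(-1, 0) = 1
  height(16) = 1 + max(-1, 1) = 2
  height(14) = 1 + max(-1, 2) = 3
  height(37) = 1 + max(-1, -1) = 0
  height(32) = 1 + max(3, 0) = 4
  height(3) = 1 + max(-1, 4) = 5
  height(2) = 1 + max(-1, 5) = 6
  height(49) = 1 + max(-1, -1) = 0
  height(44) = 1 + max(-1, 0) = 1
  height(41) = 1 + max(6, 1) = 7
Height = 7


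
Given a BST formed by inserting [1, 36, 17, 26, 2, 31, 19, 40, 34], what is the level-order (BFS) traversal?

Tree insertion order: [1, 36, 17, 26, 2, 31, 19, 40, 34]
Tree (level-order array): [1, None, 36, 17, 40, 2, 26, None, None, None, None, 19, 31, None, None, None, 34]
BFS from the root, enqueuing left then right child of each popped node:
  queue [1] -> pop 1, enqueue [36], visited so far: [1]
  queue [36] -> pop 36, enqueue [17, 40], visited so far: [1, 36]
  queue [17, 40] -> pop 17, enqueue [2, 26], visited so far: [1, 36, 17]
  queue [40, 2, 26] -> pop 40, enqueue [none], visited so far: [1, 36, 17, 40]
  queue [2, 26] -> pop 2, enqueue [none], visited so far: [1, 36, 17, 40, 2]
  queue [26] -> pop 26, enqueue [19, 31], visited so far: [1, 36, 17, 40, 2, 26]
  queue [19, 31] -> pop 19, enqueue [none], visited so far: [1, 36, 17, 40, 2, 26, 19]
  queue [31] -> pop 31, enqueue [34], visited so far: [1, 36, 17, 40, 2, 26, 19, 31]
  queue [34] -> pop 34, enqueue [none], visited so far: [1, 36, 17, 40, 2, 26, 19, 31, 34]
Result: [1, 36, 17, 40, 2, 26, 19, 31, 34]


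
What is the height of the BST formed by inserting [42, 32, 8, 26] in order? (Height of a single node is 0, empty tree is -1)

Insertion order: [42, 32, 8, 26]
Tree (level-order array): [42, 32, None, 8, None, None, 26]
Compute height bottom-up (empty subtree = -1):
  height(26) = 1 + max(-1, -1) = 0
  height(8) = 1 + max(-1, 0) = 1
  height(32) = 1 + max(1, -1) = 2
  height(42) = 1 + max(2, -1) = 3
Height = 3


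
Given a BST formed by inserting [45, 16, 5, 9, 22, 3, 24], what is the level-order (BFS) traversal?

Tree insertion order: [45, 16, 5, 9, 22, 3, 24]
Tree (level-order array): [45, 16, None, 5, 22, 3, 9, None, 24]
BFS from the root, enqueuing left then right child of each popped node:
  queue [45] -> pop 45, enqueue [16], visited so far: [45]
  queue [16] -> pop 16, enqueue [5, 22], visited so far: [45, 16]
  queue [5, 22] -> pop 5, enqueue [3, 9], visited so far: [45, 16, 5]
  queue [22, 3, 9] -> pop 22, enqueue [24], visited so far: [45, 16, 5, 22]
  queue [3, 9, 24] -> pop 3, enqueue [none], visited so far: [45, 16, 5, 22, 3]
  queue [9, 24] -> pop 9, enqueue [none], visited so far: [45, 16, 5, 22, 3, 9]
  queue [24] -> pop 24, enqueue [none], visited so far: [45, 16, 5, 22, 3, 9, 24]
Result: [45, 16, 5, 22, 3, 9, 24]


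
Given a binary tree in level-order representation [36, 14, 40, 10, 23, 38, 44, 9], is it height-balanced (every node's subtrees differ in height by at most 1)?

Tree (level-order array): [36, 14, 40, 10, 23, 38, 44, 9]
Definition: a tree is height-balanced if, at every node, |h(left) - h(right)| <= 1 (empty subtree has height -1).
Bottom-up per-node check:
  node 9: h_left=-1, h_right=-1, diff=0 [OK], height=0
  node 10: h_left=0, h_right=-1, diff=1 [OK], height=1
  node 23: h_left=-1, h_right=-1, diff=0 [OK], height=0
  node 14: h_left=1, h_right=0, diff=1 [OK], height=2
  node 38: h_left=-1, h_right=-1, diff=0 [OK], height=0
  node 44: h_left=-1, h_right=-1, diff=0 [OK], height=0
  node 40: h_left=0, h_right=0, diff=0 [OK], height=1
  node 36: h_left=2, h_right=1, diff=1 [OK], height=3
All nodes satisfy the balance condition.
Result: Balanced


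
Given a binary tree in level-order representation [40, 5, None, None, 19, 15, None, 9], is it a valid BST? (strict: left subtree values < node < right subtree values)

Level-order array: [40, 5, None, None, 19, 15, None, 9]
Validate using subtree bounds (lo, hi): at each node, require lo < value < hi,
then recurse left with hi=value and right with lo=value.
Preorder trace (stopping at first violation):
  at node 40 with bounds (-inf, +inf): OK
  at node 5 with bounds (-inf, 40): OK
  at node 19 with bounds (5, 40): OK
  at node 15 with bounds (5, 19): OK
  at node 9 with bounds (5, 15): OK
No violation found at any node.
Result: Valid BST


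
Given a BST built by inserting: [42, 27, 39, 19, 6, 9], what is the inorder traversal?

Tree insertion order: [42, 27, 39, 19, 6, 9]
Tree (level-order array): [42, 27, None, 19, 39, 6, None, None, None, None, 9]
Inorder traversal: [6, 9, 19, 27, 39, 42]


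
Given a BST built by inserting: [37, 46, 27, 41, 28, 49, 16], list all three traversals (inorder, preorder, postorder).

Tree insertion order: [37, 46, 27, 41, 28, 49, 16]
Tree (level-order array): [37, 27, 46, 16, 28, 41, 49]
Inorder (L, root, R): [16, 27, 28, 37, 41, 46, 49]
Preorder (root, L, R): [37, 27, 16, 28, 46, 41, 49]
Postorder (L, R, root): [16, 28, 27, 41, 49, 46, 37]


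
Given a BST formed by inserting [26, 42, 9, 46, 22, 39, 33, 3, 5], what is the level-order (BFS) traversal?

Tree insertion order: [26, 42, 9, 46, 22, 39, 33, 3, 5]
Tree (level-order array): [26, 9, 42, 3, 22, 39, 46, None, 5, None, None, 33]
BFS from the root, enqueuing left then right child of each popped node:
  queue [26] -> pop 26, enqueue [9, 42], visited so far: [26]
  queue [9, 42] -> pop 9, enqueue [3, 22], visited so far: [26, 9]
  queue [42, 3, 22] -> pop 42, enqueue [39, 46], visited so far: [26, 9, 42]
  queue [3, 22, 39, 46] -> pop 3, enqueue [5], visited so far: [26, 9, 42, 3]
  queue [22, 39, 46, 5] -> pop 22, enqueue [none], visited so far: [26, 9, 42, 3, 22]
  queue [39, 46, 5] -> pop 39, enqueue [33], visited so far: [26, 9, 42, 3, 22, 39]
  queue [46, 5, 33] -> pop 46, enqueue [none], visited so far: [26, 9, 42, 3, 22, 39, 46]
  queue [5, 33] -> pop 5, enqueue [none], visited so far: [26, 9, 42, 3, 22, 39, 46, 5]
  queue [33] -> pop 33, enqueue [none], visited so far: [26, 9, 42, 3, 22, 39, 46, 5, 33]
Result: [26, 9, 42, 3, 22, 39, 46, 5, 33]


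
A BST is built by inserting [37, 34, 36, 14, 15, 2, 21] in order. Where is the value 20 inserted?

Starting tree (level order): [37, 34, None, 14, 36, 2, 15, None, None, None, None, None, 21]
Insertion path: 37 -> 34 -> 14 -> 15 -> 21
Result: insert 20 as left child of 21
Final tree (level order): [37, 34, None, 14, 36, 2, 15, None, None, None, None, None, 21, 20]


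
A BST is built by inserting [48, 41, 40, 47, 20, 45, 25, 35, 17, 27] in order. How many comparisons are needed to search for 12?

Search path for 12: 48 -> 41 -> 40 -> 20 -> 17
Found: False
Comparisons: 5


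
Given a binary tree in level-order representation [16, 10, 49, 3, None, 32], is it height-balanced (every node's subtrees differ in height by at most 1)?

Tree (level-order array): [16, 10, 49, 3, None, 32]
Definition: a tree is height-balanced if, at every node, |h(left) - h(right)| <= 1 (empty subtree has height -1).
Bottom-up per-node check:
  node 3: h_left=-1, h_right=-1, diff=0 [OK], height=0
  node 10: h_left=0, h_right=-1, diff=1 [OK], height=1
  node 32: h_left=-1, h_right=-1, diff=0 [OK], height=0
  node 49: h_left=0, h_right=-1, diff=1 [OK], height=1
  node 16: h_left=1, h_right=1, diff=0 [OK], height=2
All nodes satisfy the balance condition.
Result: Balanced


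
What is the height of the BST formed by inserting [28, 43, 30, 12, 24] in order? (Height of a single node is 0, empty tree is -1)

Insertion order: [28, 43, 30, 12, 24]
Tree (level-order array): [28, 12, 43, None, 24, 30]
Compute height bottom-up (empty subtree = -1):
  height(24) = 1 + max(-1, -1) = 0
  height(12) = 1 + max(-1, 0) = 1
  height(30) = 1 + max(-1, -1) = 0
  height(43) = 1 + max(0, -1) = 1
  height(28) = 1 + max(1, 1) = 2
Height = 2


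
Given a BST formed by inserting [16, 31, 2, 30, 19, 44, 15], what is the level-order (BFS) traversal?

Tree insertion order: [16, 31, 2, 30, 19, 44, 15]
Tree (level-order array): [16, 2, 31, None, 15, 30, 44, None, None, 19]
BFS from the root, enqueuing left then right child of each popped node:
  queue [16] -> pop 16, enqueue [2, 31], visited so far: [16]
  queue [2, 31] -> pop 2, enqueue [15], visited so far: [16, 2]
  queue [31, 15] -> pop 31, enqueue [30, 44], visited so far: [16, 2, 31]
  queue [15, 30, 44] -> pop 15, enqueue [none], visited so far: [16, 2, 31, 15]
  queue [30, 44] -> pop 30, enqueue [19], visited so far: [16, 2, 31, 15, 30]
  queue [44, 19] -> pop 44, enqueue [none], visited so far: [16, 2, 31, 15, 30, 44]
  queue [19] -> pop 19, enqueue [none], visited so far: [16, 2, 31, 15, 30, 44, 19]
Result: [16, 2, 31, 15, 30, 44, 19]


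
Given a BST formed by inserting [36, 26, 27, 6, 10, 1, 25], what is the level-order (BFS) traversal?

Tree insertion order: [36, 26, 27, 6, 10, 1, 25]
Tree (level-order array): [36, 26, None, 6, 27, 1, 10, None, None, None, None, None, 25]
BFS from the root, enqueuing left then right child of each popped node:
  queue [36] -> pop 36, enqueue [26], visited so far: [36]
  queue [26] -> pop 26, enqueue [6, 27], visited so far: [36, 26]
  queue [6, 27] -> pop 6, enqueue [1, 10], visited so far: [36, 26, 6]
  queue [27, 1, 10] -> pop 27, enqueue [none], visited so far: [36, 26, 6, 27]
  queue [1, 10] -> pop 1, enqueue [none], visited so far: [36, 26, 6, 27, 1]
  queue [10] -> pop 10, enqueue [25], visited so far: [36, 26, 6, 27, 1, 10]
  queue [25] -> pop 25, enqueue [none], visited so far: [36, 26, 6, 27, 1, 10, 25]
Result: [36, 26, 6, 27, 1, 10, 25]


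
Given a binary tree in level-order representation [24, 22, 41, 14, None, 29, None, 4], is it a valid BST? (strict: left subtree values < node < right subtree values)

Level-order array: [24, 22, 41, 14, None, 29, None, 4]
Validate using subtree bounds (lo, hi): at each node, require lo < value < hi,
then recurse left with hi=value and right with lo=value.
Preorder trace (stopping at first violation):
  at node 24 with bounds (-inf, +inf): OK
  at node 22 with bounds (-inf, 24): OK
  at node 14 with bounds (-inf, 22): OK
  at node 4 with bounds (-inf, 14): OK
  at node 41 with bounds (24, +inf): OK
  at node 29 with bounds (24, 41): OK
No violation found at any node.
Result: Valid BST


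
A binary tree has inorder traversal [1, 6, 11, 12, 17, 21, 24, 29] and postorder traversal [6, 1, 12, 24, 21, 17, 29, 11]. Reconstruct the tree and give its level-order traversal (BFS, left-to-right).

Inorder:   [1, 6, 11, 12, 17, 21, 24, 29]
Postorder: [6, 1, 12, 24, 21, 17, 29, 11]
Algorithm: postorder visits root last, so walk postorder right-to-left;
each value is the root of the current inorder slice — split it at that
value, recurse on the right subtree first, then the left.
Recursive splits:
  root=11; inorder splits into left=[1, 6], right=[12, 17, 21, 24, 29]
  root=29; inorder splits into left=[12, 17, 21, 24], right=[]
  root=17; inorder splits into left=[12], right=[21, 24]
  root=21; inorder splits into left=[], right=[24]
  root=24; inorder splits into left=[], right=[]
  root=12; inorder splits into left=[], right=[]
  root=1; inorder splits into left=[], right=[6]
  root=6; inorder splits into left=[], right=[]
Reconstructed level-order: [11, 1, 29, 6, 17, 12, 21, 24]


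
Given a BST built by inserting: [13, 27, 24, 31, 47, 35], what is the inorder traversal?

Tree insertion order: [13, 27, 24, 31, 47, 35]
Tree (level-order array): [13, None, 27, 24, 31, None, None, None, 47, 35]
Inorder traversal: [13, 24, 27, 31, 35, 47]


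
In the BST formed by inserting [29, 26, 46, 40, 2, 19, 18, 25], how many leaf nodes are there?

Tree built from: [29, 26, 46, 40, 2, 19, 18, 25]
Tree (level-order array): [29, 26, 46, 2, None, 40, None, None, 19, None, None, 18, 25]
Rule: A leaf has 0 children.
Per-node child counts:
  node 29: 2 child(ren)
  node 26: 1 child(ren)
  node 2: 1 child(ren)
  node 19: 2 child(ren)
  node 18: 0 child(ren)
  node 25: 0 child(ren)
  node 46: 1 child(ren)
  node 40: 0 child(ren)
Matching nodes: [18, 25, 40]
Count of leaf nodes: 3


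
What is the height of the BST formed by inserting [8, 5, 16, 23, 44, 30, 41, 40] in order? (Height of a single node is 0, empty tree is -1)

Insertion order: [8, 5, 16, 23, 44, 30, 41, 40]
Tree (level-order array): [8, 5, 16, None, None, None, 23, None, 44, 30, None, None, 41, 40]
Compute height bottom-up (empty subtree = -1):
  height(5) = 1 + max(-1, -1) = 0
  height(40) = 1 + max(-1, -1) = 0
  height(41) = 1 + max(0, -1) = 1
  height(30) = 1 + max(-1, 1) = 2
  height(44) = 1 + max(2, -1) = 3
  height(23) = 1 + max(-1, 3) = 4
  height(16) = 1 + max(-1, 4) = 5
  height(8) = 1 + max(0, 5) = 6
Height = 6


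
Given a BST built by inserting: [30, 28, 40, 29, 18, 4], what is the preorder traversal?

Tree insertion order: [30, 28, 40, 29, 18, 4]
Tree (level-order array): [30, 28, 40, 18, 29, None, None, 4]
Preorder traversal: [30, 28, 18, 4, 29, 40]


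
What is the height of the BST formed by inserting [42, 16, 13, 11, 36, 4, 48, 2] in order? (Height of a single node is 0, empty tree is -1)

Insertion order: [42, 16, 13, 11, 36, 4, 48, 2]
Tree (level-order array): [42, 16, 48, 13, 36, None, None, 11, None, None, None, 4, None, 2]
Compute height bottom-up (empty subtree = -1):
  height(2) = 1 + max(-1, -1) = 0
  height(4) = 1 + max(0, -1) = 1
  height(11) = 1 + max(1, -1) = 2
  height(13) = 1 + max(2, -1) = 3
  height(36) = 1 + max(-1, -1) = 0
  height(16) = 1 + max(3, 0) = 4
  height(48) = 1 + max(-1, -1) = 0
  height(42) = 1 + max(4, 0) = 5
Height = 5


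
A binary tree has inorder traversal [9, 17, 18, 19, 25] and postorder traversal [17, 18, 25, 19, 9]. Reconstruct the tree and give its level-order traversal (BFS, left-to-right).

Inorder:   [9, 17, 18, 19, 25]
Postorder: [17, 18, 25, 19, 9]
Algorithm: postorder visits root last, so walk postorder right-to-left;
each value is the root of the current inorder slice — split it at that
value, recurse on the right subtree first, then the left.
Recursive splits:
  root=9; inorder splits into left=[], right=[17, 18, 19, 25]
  root=19; inorder splits into left=[17, 18], right=[25]
  root=25; inorder splits into left=[], right=[]
  root=18; inorder splits into left=[17], right=[]
  root=17; inorder splits into left=[], right=[]
Reconstructed level-order: [9, 19, 18, 25, 17]


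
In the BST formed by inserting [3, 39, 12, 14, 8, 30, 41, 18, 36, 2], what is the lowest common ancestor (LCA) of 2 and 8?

Tree insertion order: [3, 39, 12, 14, 8, 30, 41, 18, 36, 2]
Tree (level-order array): [3, 2, 39, None, None, 12, 41, 8, 14, None, None, None, None, None, 30, 18, 36]
In a BST, the LCA of p=2, q=8 is the first node v on the
root-to-leaf path with p <= v <= q (go left if both < v, right if both > v).
Walk from root:
  at 3: 2 <= 3 <= 8, this is the LCA
LCA = 3


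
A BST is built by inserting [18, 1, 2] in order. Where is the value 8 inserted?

Starting tree (level order): [18, 1, None, None, 2]
Insertion path: 18 -> 1 -> 2
Result: insert 8 as right child of 2
Final tree (level order): [18, 1, None, None, 2, None, 8]


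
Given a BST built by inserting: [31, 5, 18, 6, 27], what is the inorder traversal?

Tree insertion order: [31, 5, 18, 6, 27]
Tree (level-order array): [31, 5, None, None, 18, 6, 27]
Inorder traversal: [5, 6, 18, 27, 31]


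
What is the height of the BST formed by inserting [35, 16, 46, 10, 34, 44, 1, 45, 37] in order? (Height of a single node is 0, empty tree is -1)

Insertion order: [35, 16, 46, 10, 34, 44, 1, 45, 37]
Tree (level-order array): [35, 16, 46, 10, 34, 44, None, 1, None, None, None, 37, 45]
Compute height bottom-up (empty subtree = -1):
  height(1) = 1 + max(-1, -1) = 0
  height(10) = 1 + max(0, -1) = 1
  height(34) = 1 + max(-1, -1) = 0
  height(16) = 1 + max(1, 0) = 2
  height(37) = 1 + max(-1, -1) = 0
  height(45) = 1 + max(-1, -1) = 0
  height(44) = 1 + max(0, 0) = 1
  height(46) = 1 + max(1, -1) = 2
  height(35) = 1 + max(2, 2) = 3
Height = 3


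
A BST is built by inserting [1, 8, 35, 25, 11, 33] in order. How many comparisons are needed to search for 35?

Search path for 35: 1 -> 8 -> 35
Found: True
Comparisons: 3


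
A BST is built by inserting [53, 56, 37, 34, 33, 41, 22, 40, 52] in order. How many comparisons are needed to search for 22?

Search path for 22: 53 -> 37 -> 34 -> 33 -> 22
Found: True
Comparisons: 5


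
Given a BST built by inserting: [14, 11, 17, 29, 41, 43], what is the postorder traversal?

Tree insertion order: [14, 11, 17, 29, 41, 43]
Tree (level-order array): [14, 11, 17, None, None, None, 29, None, 41, None, 43]
Postorder traversal: [11, 43, 41, 29, 17, 14]


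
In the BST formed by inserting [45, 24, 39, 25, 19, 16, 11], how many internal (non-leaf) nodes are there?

Tree built from: [45, 24, 39, 25, 19, 16, 11]
Tree (level-order array): [45, 24, None, 19, 39, 16, None, 25, None, 11]
Rule: An internal node has at least one child.
Per-node child counts:
  node 45: 1 child(ren)
  node 24: 2 child(ren)
  node 19: 1 child(ren)
  node 16: 1 child(ren)
  node 11: 0 child(ren)
  node 39: 1 child(ren)
  node 25: 0 child(ren)
Matching nodes: [45, 24, 19, 16, 39]
Count of internal (non-leaf) nodes: 5


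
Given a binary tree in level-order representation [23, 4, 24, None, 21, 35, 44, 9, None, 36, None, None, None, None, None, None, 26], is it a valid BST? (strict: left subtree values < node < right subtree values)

Level-order array: [23, 4, 24, None, 21, 35, 44, 9, None, 36, None, None, None, None, None, None, 26]
Validate using subtree bounds (lo, hi): at each node, require lo < value < hi,
then recurse left with hi=value and right with lo=value.
Preorder trace (stopping at first violation):
  at node 23 with bounds (-inf, +inf): OK
  at node 4 with bounds (-inf, 23): OK
  at node 21 with bounds (4, 23): OK
  at node 9 with bounds (4, 21): OK
  at node 24 with bounds (23, +inf): OK
  at node 35 with bounds (23, 24): VIOLATION
Node 35 violates its bound: not (23 < 35 < 24).
Result: Not a valid BST


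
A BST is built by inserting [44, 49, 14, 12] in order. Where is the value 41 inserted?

Starting tree (level order): [44, 14, 49, 12]
Insertion path: 44 -> 14
Result: insert 41 as right child of 14
Final tree (level order): [44, 14, 49, 12, 41]


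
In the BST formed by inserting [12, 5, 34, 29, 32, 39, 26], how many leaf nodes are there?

Tree built from: [12, 5, 34, 29, 32, 39, 26]
Tree (level-order array): [12, 5, 34, None, None, 29, 39, 26, 32]
Rule: A leaf has 0 children.
Per-node child counts:
  node 12: 2 child(ren)
  node 5: 0 child(ren)
  node 34: 2 child(ren)
  node 29: 2 child(ren)
  node 26: 0 child(ren)
  node 32: 0 child(ren)
  node 39: 0 child(ren)
Matching nodes: [5, 26, 32, 39]
Count of leaf nodes: 4


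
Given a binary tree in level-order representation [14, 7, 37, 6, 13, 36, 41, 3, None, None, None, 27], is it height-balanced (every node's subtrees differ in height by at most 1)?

Tree (level-order array): [14, 7, 37, 6, 13, 36, 41, 3, None, None, None, 27]
Definition: a tree is height-balanced if, at every node, |h(left) - h(right)| <= 1 (empty subtree has height -1).
Bottom-up per-node check:
  node 3: h_left=-1, h_right=-1, diff=0 [OK], height=0
  node 6: h_left=0, h_right=-1, diff=1 [OK], height=1
  node 13: h_left=-1, h_right=-1, diff=0 [OK], height=0
  node 7: h_left=1, h_right=0, diff=1 [OK], height=2
  node 27: h_left=-1, h_right=-1, diff=0 [OK], height=0
  node 36: h_left=0, h_right=-1, diff=1 [OK], height=1
  node 41: h_left=-1, h_right=-1, diff=0 [OK], height=0
  node 37: h_left=1, h_right=0, diff=1 [OK], height=2
  node 14: h_left=2, h_right=2, diff=0 [OK], height=3
All nodes satisfy the balance condition.
Result: Balanced


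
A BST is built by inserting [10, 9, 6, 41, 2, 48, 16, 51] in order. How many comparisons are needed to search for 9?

Search path for 9: 10 -> 9
Found: True
Comparisons: 2


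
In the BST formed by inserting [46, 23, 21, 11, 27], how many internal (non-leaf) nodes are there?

Tree built from: [46, 23, 21, 11, 27]
Tree (level-order array): [46, 23, None, 21, 27, 11]
Rule: An internal node has at least one child.
Per-node child counts:
  node 46: 1 child(ren)
  node 23: 2 child(ren)
  node 21: 1 child(ren)
  node 11: 0 child(ren)
  node 27: 0 child(ren)
Matching nodes: [46, 23, 21]
Count of internal (non-leaf) nodes: 3


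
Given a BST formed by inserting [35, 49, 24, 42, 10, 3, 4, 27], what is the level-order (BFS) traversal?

Tree insertion order: [35, 49, 24, 42, 10, 3, 4, 27]
Tree (level-order array): [35, 24, 49, 10, 27, 42, None, 3, None, None, None, None, None, None, 4]
BFS from the root, enqueuing left then right child of each popped node:
  queue [35] -> pop 35, enqueue [24, 49], visited so far: [35]
  queue [24, 49] -> pop 24, enqueue [10, 27], visited so far: [35, 24]
  queue [49, 10, 27] -> pop 49, enqueue [42], visited so far: [35, 24, 49]
  queue [10, 27, 42] -> pop 10, enqueue [3], visited so far: [35, 24, 49, 10]
  queue [27, 42, 3] -> pop 27, enqueue [none], visited so far: [35, 24, 49, 10, 27]
  queue [42, 3] -> pop 42, enqueue [none], visited so far: [35, 24, 49, 10, 27, 42]
  queue [3] -> pop 3, enqueue [4], visited so far: [35, 24, 49, 10, 27, 42, 3]
  queue [4] -> pop 4, enqueue [none], visited so far: [35, 24, 49, 10, 27, 42, 3, 4]
Result: [35, 24, 49, 10, 27, 42, 3, 4]


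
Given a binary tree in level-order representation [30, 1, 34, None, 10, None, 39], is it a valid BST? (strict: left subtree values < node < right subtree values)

Level-order array: [30, 1, 34, None, 10, None, 39]
Validate using subtree bounds (lo, hi): at each node, require lo < value < hi,
then recurse left with hi=value and right with lo=value.
Preorder trace (stopping at first violation):
  at node 30 with bounds (-inf, +inf): OK
  at node 1 with bounds (-inf, 30): OK
  at node 10 with bounds (1, 30): OK
  at node 34 with bounds (30, +inf): OK
  at node 39 with bounds (34, +inf): OK
No violation found at any node.
Result: Valid BST


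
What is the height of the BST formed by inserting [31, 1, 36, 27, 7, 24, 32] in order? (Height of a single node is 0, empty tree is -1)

Insertion order: [31, 1, 36, 27, 7, 24, 32]
Tree (level-order array): [31, 1, 36, None, 27, 32, None, 7, None, None, None, None, 24]
Compute height bottom-up (empty subtree = -1):
  height(24) = 1 + max(-1, -1) = 0
  height(7) = 1 + max(-1, 0) = 1
  height(27) = 1 + max(1, -1) = 2
  height(1) = 1 + max(-1, 2) = 3
  height(32) = 1 + max(-1, -1) = 0
  height(36) = 1 + max(0, -1) = 1
  height(31) = 1 + max(3, 1) = 4
Height = 4


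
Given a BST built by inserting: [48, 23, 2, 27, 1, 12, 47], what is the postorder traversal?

Tree insertion order: [48, 23, 2, 27, 1, 12, 47]
Tree (level-order array): [48, 23, None, 2, 27, 1, 12, None, 47]
Postorder traversal: [1, 12, 2, 47, 27, 23, 48]


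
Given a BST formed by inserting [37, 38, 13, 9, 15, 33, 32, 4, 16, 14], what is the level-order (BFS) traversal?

Tree insertion order: [37, 38, 13, 9, 15, 33, 32, 4, 16, 14]
Tree (level-order array): [37, 13, 38, 9, 15, None, None, 4, None, 14, 33, None, None, None, None, 32, None, 16]
BFS from the root, enqueuing left then right child of each popped node:
  queue [37] -> pop 37, enqueue [13, 38], visited so far: [37]
  queue [13, 38] -> pop 13, enqueue [9, 15], visited so far: [37, 13]
  queue [38, 9, 15] -> pop 38, enqueue [none], visited so far: [37, 13, 38]
  queue [9, 15] -> pop 9, enqueue [4], visited so far: [37, 13, 38, 9]
  queue [15, 4] -> pop 15, enqueue [14, 33], visited so far: [37, 13, 38, 9, 15]
  queue [4, 14, 33] -> pop 4, enqueue [none], visited so far: [37, 13, 38, 9, 15, 4]
  queue [14, 33] -> pop 14, enqueue [none], visited so far: [37, 13, 38, 9, 15, 4, 14]
  queue [33] -> pop 33, enqueue [32], visited so far: [37, 13, 38, 9, 15, 4, 14, 33]
  queue [32] -> pop 32, enqueue [16], visited so far: [37, 13, 38, 9, 15, 4, 14, 33, 32]
  queue [16] -> pop 16, enqueue [none], visited so far: [37, 13, 38, 9, 15, 4, 14, 33, 32, 16]
Result: [37, 13, 38, 9, 15, 4, 14, 33, 32, 16]


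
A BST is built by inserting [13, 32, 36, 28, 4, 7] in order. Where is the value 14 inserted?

Starting tree (level order): [13, 4, 32, None, 7, 28, 36]
Insertion path: 13 -> 32 -> 28
Result: insert 14 as left child of 28
Final tree (level order): [13, 4, 32, None, 7, 28, 36, None, None, 14]


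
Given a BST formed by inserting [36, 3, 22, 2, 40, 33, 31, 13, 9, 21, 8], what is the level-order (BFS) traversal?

Tree insertion order: [36, 3, 22, 2, 40, 33, 31, 13, 9, 21, 8]
Tree (level-order array): [36, 3, 40, 2, 22, None, None, None, None, 13, 33, 9, 21, 31, None, 8]
BFS from the root, enqueuing left then right child of each popped node:
  queue [36] -> pop 36, enqueue [3, 40], visited so far: [36]
  queue [3, 40] -> pop 3, enqueue [2, 22], visited so far: [36, 3]
  queue [40, 2, 22] -> pop 40, enqueue [none], visited so far: [36, 3, 40]
  queue [2, 22] -> pop 2, enqueue [none], visited so far: [36, 3, 40, 2]
  queue [22] -> pop 22, enqueue [13, 33], visited so far: [36, 3, 40, 2, 22]
  queue [13, 33] -> pop 13, enqueue [9, 21], visited so far: [36, 3, 40, 2, 22, 13]
  queue [33, 9, 21] -> pop 33, enqueue [31], visited so far: [36, 3, 40, 2, 22, 13, 33]
  queue [9, 21, 31] -> pop 9, enqueue [8], visited so far: [36, 3, 40, 2, 22, 13, 33, 9]
  queue [21, 31, 8] -> pop 21, enqueue [none], visited so far: [36, 3, 40, 2, 22, 13, 33, 9, 21]
  queue [31, 8] -> pop 31, enqueue [none], visited so far: [36, 3, 40, 2, 22, 13, 33, 9, 21, 31]
  queue [8] -> pop 8, enqueue [none], visited so far: [36, 3, 40, 2, 22, 13, 33, 9, 21, 31, 8]
Result: [36, 3, 40, 2, 22, 13, 33, 9, 21, 31, 8]


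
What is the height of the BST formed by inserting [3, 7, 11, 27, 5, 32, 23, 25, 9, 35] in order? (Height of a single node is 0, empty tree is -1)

Insertion order: [3, 7, 11, 27, 5, 32, 23, 25, 9, 35]
Tree (level-order array): [3, None, 7, 5, 11, None, None, 9, 27, None, None, 23, 32, None, 25, None, 35]
Compute height bottom-up (empty subtree = -1):
  height(5) = 1 + max(-1, -1) = 0
  height(9) = 1 + max(-1, -1) = 0
  height(25) = 1 + max(-1, -1) = 0
  height(23) = 1 + max(-1, 0) = 1
  height(35) = 1 + max(-1, -1) = 0
  height(32) = 1 + max(-1, 0) = 1
  height(27) = 1 + max(1, 1) = 2
  height(11) = 1 + max(0, 2) = 3
  height(7) = 1 + max(0, 3) = 4
  height(3) = 1 + max(-1, 4) = 5
Height = 5


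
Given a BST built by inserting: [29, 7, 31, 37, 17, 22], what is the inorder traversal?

Tree insertion order: [29, 7, 31, 37, 17, 22]
Tree (level-order array): [29, 7, 31, None, 17, None, 37, None, 22]
Inorder traversal: [7, 17, 22, 29, 31, 37]


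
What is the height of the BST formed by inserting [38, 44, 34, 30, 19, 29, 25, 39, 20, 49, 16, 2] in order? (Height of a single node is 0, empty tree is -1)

Insertion order: [38, 44, 34, 30, 19, 29, 25, 39, 20, 49, 16, 2]
Tree (level-order array): [38, 34, 44, 30, None, 39, 49, 19, None, None, None, None, None, 16, 29, 2, None, 25, None, None, None, 20]
Compute height bottom-up (empty subtree = -1):
  height(2) = 1 + max(-1, -1) = 0
  height(16) = 1 + max(0, -1) = 1
  height(20) = 1 + max(-1, -1) = 0
  height(25) = 1 + max(0, -1) = 1
  height(29) = 1 + max(1, -1) = 2
  height(19) = 1 + max(1, 2) = 3
  height(30) = 1 + max(3, -1) = 4
  height(34) = 1 + max(4, -1) = 5
  height(39) = 1 + max(-1, -1) = 0
  height(49) = 1 + max(-1, -1) = 0
  height(44) = 1 + max(0, 0) = 1
  height(38) = 1 + max(5, 1) = 6
Height = 6


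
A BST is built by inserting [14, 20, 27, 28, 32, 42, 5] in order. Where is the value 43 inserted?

Starting tree (level order): [14, 5, 20, None, None, None, 27, None, 28, None, 32, None, 42]
Insertion path: 14 -> 20 -> 27 -> 28 -> 32 -> 42
Result: insert 43 as right child of 42
Final tree (level order): [14, 5, 20, None, None, None, 27, None, 28, None, 32, None, 42, None, 43]


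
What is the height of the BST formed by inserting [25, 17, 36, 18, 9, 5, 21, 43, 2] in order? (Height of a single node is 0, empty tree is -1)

Insertion order: [25, 17, 36, 18, 9, 5, 21, 43, 2]
Tree (level-order array): [25, 17, 36, 9, 18, None, 43, 5, None, None, 21, None, None, 2]
Compute height bottom-up (empty subtree = -1):
  height(2) = 1 + max(-1, -1) = 0
  height(5) = 1 + max(0, -1) = 1
  height(9) = 1 + max(1, -1) = 2
  height(21) = 1 + max(-1, -1) = 0
  height(18) = 1 + max(-1, 0) = 1
  height(17) = 1 + max(2, 1) = 3
  height(43) = 1 + max(-1, -1) = 0
  height(36) = 1 + max(-1, 0) = 1
  height(25) = 1 + max(3, 1) = 4
Height = 4


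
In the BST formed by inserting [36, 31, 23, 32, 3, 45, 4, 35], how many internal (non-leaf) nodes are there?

Tree built from: [36, 31, 23, 32, 3, 45, 4, 35]
Tree (level-order array): [36, 31, 45, 23, 32, None, None, 3, None, None, 35, None, 4]
Rule: An internal node has at least one child.
Per-node child counts:
  node 36: 2 child(ren)
  node 31: 2 child(ren)
  node 23: 1 child(ren)
  node 3: 1 child(ren)
  node 4: 0 child(ren)
  node 32: 1 child(ren)
  node 35: 0 child(ren)
  node 45: 0 child(ren)
Matching nodes: [36, 31, 23, 3, 32]
Count of internal (non-leaf) nodes: 5


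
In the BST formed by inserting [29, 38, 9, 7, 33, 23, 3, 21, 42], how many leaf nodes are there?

Tree built from: [29, 38, 9, 7, 33, 23, 3, 21, 42]
Tree (level-order array): [29, 9, 38, 7, 23, 33, 42, 3, None, 21]
Rule: A leaf has 0 children.
Per-node child counts:
  node 29: 2 child(ren)
  node 9: 2 child(ren)
  node 7: 1 child(ren)
  node 3: 0 child(ren)
  node 23: 1 child(ren)
  node 21: 0 child(ren)
  node 38: 2 child(ren)
  node 33: 0 child(ren)
  node 42: 0 child(ren)
Matching nodes: [3, 21, 33, 42]
Count of leaf nodes: 4


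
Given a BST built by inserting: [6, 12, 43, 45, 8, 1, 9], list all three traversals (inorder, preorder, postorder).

Tree insertion order: [6, 12, 43, 45, 8, 1, 9]
Tree (level-order array): [6, 1, 12, None, None, 8, 43, None, 9, None, 45]
Inorder (L, root, R): [1, 6, 8, 9, 12, 43, 45]
Preorder (root, L, R): [6, 1, 12, 8, 9, 43, 45]
Postorder (L, R, root): [1, 9, 8, 45, 43, 12, 6]


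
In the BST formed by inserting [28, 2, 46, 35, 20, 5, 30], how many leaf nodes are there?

Tree built from: [28, 2, 46, 35, 20, 5, 30]
Tree (level-order array): [28, 2, 46, None, 20, 35, None, 5, None, 30]
Rule: A leaf has 0 children.
Per-node child counts:
  node 28: 2 child(ren)
  node 2: 1 child(ren)
  node 20: 1 child(ren)
  node 5: 0 child(ren)
  node 46: 1 child(ren)
  node 35: 1 child(ren)
  node 30: 0 child(ren)
Matching nodes: [5, 30]
Count of leaf nodes: 2


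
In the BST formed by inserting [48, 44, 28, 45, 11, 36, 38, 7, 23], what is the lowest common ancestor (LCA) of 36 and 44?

Tree insertion order: [48, 44, 28, 45, 11, 36, 38, 7, 23]
Tree (level-order array): [48, 44, None, 28, 45, 11, 36, None, None, 7, 23, None, 38]
In a BST, the LCA of p=36, q=44 is the first node v on the
root-to-leaf path with p <= v <= q (go left if both < v, right if both > v).
Walk from root:
  at 48: both 36 and 44 < 48, go left
  at 44: 36 <= 44 <= 44, this is the LCA
LCA = 44


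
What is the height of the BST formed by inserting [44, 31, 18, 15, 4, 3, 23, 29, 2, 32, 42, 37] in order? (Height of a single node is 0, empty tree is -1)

Insertion order: [44, 31, 18, 15, 4, 3, 23, 29, 2, 32, 42, 37]
Tree (level-order array): [44, 31, None, 18, 32, 15, 23, None, 42, 4, None, None, 29, 37, None, 3, None, None, None, None, None, 2]
Compute height bottom-up (empty subtree = -1):
  height(2) = 1 + max(-1, -1) = 0
  height(3) = 1 + max(0, -1) = 1
  height(4) = 1 + max(1, -1) = 2
  height(15) = 1 + max(2, -1) = 3
  height(29) = 1 + max(-1, -1) = 0
  height(23) = 1 + max(-1, 0) = 1
  height(18) = 1 + max(3, 1) = 4
  height(37) = 1 + max(-1, -1) = 0
  height(42) = 1 + max(0, -1) = 1
  height(32) = 1 + max(-1, 1) = 2
  height(31) = 1 + max(4, 2) = 5
  height(44) = 1 + max(5, -1) = 6
Height = 6


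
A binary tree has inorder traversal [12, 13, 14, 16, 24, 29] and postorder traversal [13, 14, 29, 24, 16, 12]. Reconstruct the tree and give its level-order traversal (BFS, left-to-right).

Inorder:   [12, 13, 14, 16, 24, 29]
Postorder: [13, 14, 29, 24, 16, 12]
Algorithm: postorder visits root last, so walk postorder right-to-left;
each value is the root of the current inorder slice — split it at that
value, recurse on the right subtree first, then the left.
Recursive splits:
  root=12; inorder splits into left=[], right=[13, 14, 16, 24, 29]
  root=16; inorder splits into left=[13, 14], right=[24, 29]
  root=24; inorder splits into left=[], right=[29]
  root=29; inorder splits into left=[], right=[]
  root=14; inorder splits into left=[13], right=[]
  root=13; inorder splits into left=[], right=[]
Reconstructed level-order: [12, 16, 14, 24, 13, 29]


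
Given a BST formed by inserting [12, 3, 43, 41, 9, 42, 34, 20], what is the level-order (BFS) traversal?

Tree insertion order: [12, 3, 43, 41, 9, 42, 34, 20]
Tree (level-order array): [12, 3, 43, None, 9, 41, None, None, None, 34, 42, 20]
BFS from the root, enqueuing left then right child of each popped node:
  queue [12] -> pop 12, enqueue [3, 43], visited so far: [12]
  queue [3, 43] -> pop 3, enqueue [9], visited so far: [12, 3]
  queue [43, 9] -> pop 43, enqueue [41], visited so far: [12, 3, 43]
  queue [9, 41] -> pop 9, enqueue [none], visited so far: [12, 3, 43, 9]
  queue [41] -> pop 41, enqueue [34, 42], visited so far: [12, 3, 43, 9, 41]
  queue [34, 42] -> pop 34, enqueue [20], visited so far: [12, 3, 43, 9, 41, 34]
  queue [42, 20] -> pop 42, enqueue [none], visited so far: [12, 3, 43, 9, 41, 34, 42]
  queue [20] -> pop 20, enqueue [none], visited so far: [12, 3, 43, 9, 41, 34, 42, 20]
Result: [12, 3, 43, 9, 41, 34, 42, 20]


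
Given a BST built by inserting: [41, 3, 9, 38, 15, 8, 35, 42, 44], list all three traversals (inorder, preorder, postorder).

Tree insertion order: [41, 3, 9, 38, 15, 8, 35, 42, 44]
Tree (level-order array): [41, 3, 42, None, 9, None, 44, 8, 38, None, None, None, None, 15, None, None, 35]
Inorder (L, root, R): [3, 8, 9, 15, 35, 38, 41, 42, 44]
Preorder (root, L, R): [41, 3, 9, 8, 38, 15, 35, 42, 44]
Postorder (L, R, root): [8, 35, 15, 38, 9, 3, 44, 42, 41]
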